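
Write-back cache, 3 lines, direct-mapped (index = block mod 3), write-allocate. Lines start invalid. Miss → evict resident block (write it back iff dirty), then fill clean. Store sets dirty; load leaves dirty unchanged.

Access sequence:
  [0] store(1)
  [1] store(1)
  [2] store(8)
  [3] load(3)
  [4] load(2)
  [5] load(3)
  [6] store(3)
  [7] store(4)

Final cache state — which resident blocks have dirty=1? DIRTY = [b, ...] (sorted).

DIRTY = [3, 4]

0: W B1 → L1 miss [D]
1: W B1 → L1 hit [D]
2: W B8 → L2 miss [D]
3: R B3 → L0 miss [-]
4: R B2 → L2 miss wb→B8 [-]
5: R B3 → L0 hit [-]
6: W B3 → L0 hit [D]
7: W B4 → L1 miss wb→B1 [D]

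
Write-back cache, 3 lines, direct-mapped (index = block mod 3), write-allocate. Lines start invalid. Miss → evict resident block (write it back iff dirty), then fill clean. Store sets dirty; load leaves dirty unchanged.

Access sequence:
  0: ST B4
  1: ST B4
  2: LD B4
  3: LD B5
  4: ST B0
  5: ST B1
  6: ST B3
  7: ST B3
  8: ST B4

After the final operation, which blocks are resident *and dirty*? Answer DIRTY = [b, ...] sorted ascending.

0: W B4 → L1 miss [D]
1: W B4 → L1 hit [D]
2: R B4 → L1 hit [D]
3: R B5 → L2 miss [-]
4: W B0 → L0 miss [D]
5: W B1 → L1 miss wb→B4 [D]
6: W B3 → L0 miss wb→B0 [D]
7: W B3 → L0 hit [D]
8: W B4 → L1 miss wb→B1 [D]

DIRTY = [3, 4]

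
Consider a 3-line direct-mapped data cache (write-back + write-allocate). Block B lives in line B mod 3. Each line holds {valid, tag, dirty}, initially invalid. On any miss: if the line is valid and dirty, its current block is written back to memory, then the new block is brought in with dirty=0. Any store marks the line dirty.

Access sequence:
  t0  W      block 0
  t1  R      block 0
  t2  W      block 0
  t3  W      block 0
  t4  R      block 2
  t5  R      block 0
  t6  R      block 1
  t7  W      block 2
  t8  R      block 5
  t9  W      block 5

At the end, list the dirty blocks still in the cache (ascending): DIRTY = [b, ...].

DIRTY = [0, 5]

0: W B0 -> L0 miss  d=D]
1: R B0 -> L0 hit  d=D]
2: W B0 -> L0 hit  d=D]
3: W B0 -> L0 hit  d=D]
4: R B2 -> L2 miss  d=-]
5: R B0 -> L0 hit  d=D]
6: R B1 -> L1 miss  d=-]
7: W B2 -> L2 hit  d=D]
8: R B5 -> L2 miss wb->B2  d=-]
9: W B5 -> L2 hit  d=D]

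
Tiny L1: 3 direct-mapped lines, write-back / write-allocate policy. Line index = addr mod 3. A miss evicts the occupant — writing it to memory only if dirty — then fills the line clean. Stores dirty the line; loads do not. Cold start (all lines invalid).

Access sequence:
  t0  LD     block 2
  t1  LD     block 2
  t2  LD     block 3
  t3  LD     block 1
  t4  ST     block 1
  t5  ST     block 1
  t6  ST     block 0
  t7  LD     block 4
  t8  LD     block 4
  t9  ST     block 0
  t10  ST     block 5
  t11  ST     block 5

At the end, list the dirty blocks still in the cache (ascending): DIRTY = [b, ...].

DIRTY = [0, 5]

0: R B2 → L2 miss [-]
1: R B2 → L2 hit [-]
2: R B3 → L0 miss [-]
3: R B1 → L1 miss [-]
4: W B1 → L1 hit [D]
5: W B1 → L1 hit [D]
6: W B0 → L0 miss [D]
7: R B4 → L1 miss wb→B1 [-]
8: R B4 → L1 hit [-]
9: W B0 → L0 hit [D]
10: W B5 → L2 miss [D]
11: W B5 → L2 hit [D]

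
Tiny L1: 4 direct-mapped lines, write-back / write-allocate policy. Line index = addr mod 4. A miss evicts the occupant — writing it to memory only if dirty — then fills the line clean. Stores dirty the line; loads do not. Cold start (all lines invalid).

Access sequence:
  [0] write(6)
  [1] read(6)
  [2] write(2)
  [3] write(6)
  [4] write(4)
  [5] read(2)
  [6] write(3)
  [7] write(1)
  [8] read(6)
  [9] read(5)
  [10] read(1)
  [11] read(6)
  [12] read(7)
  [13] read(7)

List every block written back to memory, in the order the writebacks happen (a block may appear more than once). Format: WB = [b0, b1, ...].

0: W B6 -> L2 miss  d=D]
1: R B6 -> L2 hit  d=D]
2: W B2 -> L2 miss wb->B6  d=D]
3: W B6 -> L2 miss wb->B2  d=D]
4: W B4 -> L0 miss  d=D]
5: R B2 -> L2 miss wb->B6  d=-]
6: W B3 -> L3 miss  d=D]
7: W B1 -> L1 miss  d=D]
8: R B6 -> L2 miss  d=-]
9: R B5 -> L1 miss wb->B1  d=-]
10: R B1 -> L1 miss  d=-]
11: R B6 -> L2 hit  d=-]
12: R B7 -> L3 miss wb->B3  d=-]
13: R B7 -> L3 hit  d=-]

WB = [6, 2, 6, 1, 3]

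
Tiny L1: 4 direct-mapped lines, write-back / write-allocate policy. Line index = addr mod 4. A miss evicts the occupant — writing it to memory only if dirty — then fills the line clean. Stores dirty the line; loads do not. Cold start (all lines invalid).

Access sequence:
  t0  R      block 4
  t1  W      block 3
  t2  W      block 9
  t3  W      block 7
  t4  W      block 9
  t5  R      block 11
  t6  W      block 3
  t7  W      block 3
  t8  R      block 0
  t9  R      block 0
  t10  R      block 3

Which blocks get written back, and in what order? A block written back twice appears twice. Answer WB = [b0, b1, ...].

WB = [3, 7]

0: R B4 -> L0 miss  d=-]
1: W B3 -> L3 miss  d=D]
2: W B9 -> L1 miss  d=D]
3: W B7 -> L3 miss wb->B3  d=D]
4: W B9 -> L1 hit  d=D]
5: R B11 -> L3 miss wb->B7  d=-]
6: W B3 -> L3 miss  d=D]
7: W B3 -> L3 hit  d=D]
8: R B0 -> L0 miss  d=-]
9: R B0 -> L0 hit  d=-]
10: R B3 -> L3 hit  d=D]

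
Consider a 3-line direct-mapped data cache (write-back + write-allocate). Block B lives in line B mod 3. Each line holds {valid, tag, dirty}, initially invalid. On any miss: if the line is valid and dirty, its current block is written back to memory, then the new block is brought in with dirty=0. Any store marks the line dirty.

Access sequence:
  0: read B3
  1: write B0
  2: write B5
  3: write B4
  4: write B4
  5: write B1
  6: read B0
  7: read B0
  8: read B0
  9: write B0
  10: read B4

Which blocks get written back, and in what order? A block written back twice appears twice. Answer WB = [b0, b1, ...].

0: R B3 → L0 miss [-]
1: W B0 → L0 miss [D]
2: W B5 → L2 miss [D]
3: W B4 → L1 miss [D]
4: W B4 → L1 hit [D]
5: W B1 → L1 miss wb→B4 [D]
6: R B0 → L0 hit [D]
7: R B0 → L0 hit [D]
8: R B0 → L0 hit [D]
9: W B0 → L0 hit [D]
10: R B4 → L1 miss wb→B1 [-]

WB = [4, 1]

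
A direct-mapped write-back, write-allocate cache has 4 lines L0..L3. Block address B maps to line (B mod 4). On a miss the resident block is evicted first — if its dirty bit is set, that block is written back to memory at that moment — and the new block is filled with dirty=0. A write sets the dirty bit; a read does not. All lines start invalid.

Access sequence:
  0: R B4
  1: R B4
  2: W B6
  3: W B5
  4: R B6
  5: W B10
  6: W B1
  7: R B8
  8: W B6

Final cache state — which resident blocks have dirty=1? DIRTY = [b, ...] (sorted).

DIRTY = [1, 6]

0: R B4 → L0 miss [-]
1: R B4 → L0 hit [-]
2: W B6 → L2 miss [D]
3: W B5 → L1 miss [D]
4: R B6 → L2 hit [D]
5: W B10 → L2 miss wb→B6 [D]
6: W B1 → L1 miss wb→B5 [D]
7: R B8 → L0 miss [-]
8: W B6 → L2 miss wb→B10 [D]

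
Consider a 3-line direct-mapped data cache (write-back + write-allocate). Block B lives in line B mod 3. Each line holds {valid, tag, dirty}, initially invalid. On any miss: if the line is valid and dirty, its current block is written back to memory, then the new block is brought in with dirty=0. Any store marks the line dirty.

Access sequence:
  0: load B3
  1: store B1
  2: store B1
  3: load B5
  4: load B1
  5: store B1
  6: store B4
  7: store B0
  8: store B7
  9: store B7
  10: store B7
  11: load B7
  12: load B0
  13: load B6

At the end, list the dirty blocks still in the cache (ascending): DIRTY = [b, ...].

0: R B3 -> L0 miss  d=-]
1: W B1 -> L1 miss  d=D]
2: W B1 -> L1 hit  d=D]
3: R B5 -> L2 miss  d=-]
4: R B1 -> L1 hit  d=D]
5: W B1 -> L1 hit  d=D]
6: W B4 -> L1 miss wb->B1  d=D]
7: W B0 -> L0 miss  d=D]
8: W B7 -> L1 miss wb->B4  d=D]
9: W B7 -> L1 hit  d=D]
10: W B7 -> L1 hit  d=D]
11: R B7 -> L1 hit  d=D]
12: R B0 -> L0 hit  d=D]
13: R B6 -> L0 miss wb->B0  d=-]

DIRTY = [7]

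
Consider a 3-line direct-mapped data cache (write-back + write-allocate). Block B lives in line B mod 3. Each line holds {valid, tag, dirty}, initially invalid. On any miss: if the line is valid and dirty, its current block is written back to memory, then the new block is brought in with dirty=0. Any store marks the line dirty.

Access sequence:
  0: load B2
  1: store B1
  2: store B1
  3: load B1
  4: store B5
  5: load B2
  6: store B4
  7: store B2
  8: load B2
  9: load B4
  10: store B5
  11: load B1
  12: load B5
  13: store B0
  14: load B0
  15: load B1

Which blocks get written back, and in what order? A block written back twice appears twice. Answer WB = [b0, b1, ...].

0: R B2 → L2 miss [-]
1: W B1 → L1 miss [D]
2: W B1 → L1 hit [D]
3: R B1 → L1 hit [D]
4: W B5 → L2 miss [D]
5: R B2 → L2 miss wb→B5 [-]
6: W B4 → L1 miss wb→B1 [D]
7: W B2 → L2 hit [D]
8: R B2 → L2 hit [D]
9: R B4 → L1 hit [D]
10: W B5 → L2 miss wb→B2 [D]
11: R B1 → L1 miss wb→B4 [-]
12: R B5 → L2 hit [D]
13: W B0 → L0 miss [D]
14: R B0 → L0 hit [D]
15: R B1 → L1 hit [-]

WB = [5, 1, 2, 4]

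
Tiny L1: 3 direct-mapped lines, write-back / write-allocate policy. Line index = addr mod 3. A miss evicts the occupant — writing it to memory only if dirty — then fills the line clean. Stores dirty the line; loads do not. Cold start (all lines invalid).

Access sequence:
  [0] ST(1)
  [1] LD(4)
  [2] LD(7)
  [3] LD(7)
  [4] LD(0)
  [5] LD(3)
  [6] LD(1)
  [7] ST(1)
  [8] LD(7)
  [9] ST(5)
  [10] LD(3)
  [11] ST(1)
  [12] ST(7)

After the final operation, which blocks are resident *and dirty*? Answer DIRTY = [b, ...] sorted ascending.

  0 | W B1 → L1 miss [D]
  1 | R B4 → L1 miss wb→B1 [-]
  2 | R B7 → L1 miss [-]
  3 | R B7 → L1 hit [-]
  4 | R B0 → L0 miss [-]
  5 | R B3 → L0 miss [-]
  6 | R B1 → L1 miss [-]
  7 | W B1 → L1 hit [D]
  8 | R B7 → L1 miss wb→B1 [-]
  9 | W B5 → L2 miss [D]
  10 | R B3 → L0 hit [-]
  11 | W B1 → L1 miss [D]
  12 | W B7 → L1 miss wb→B1 [D]

DIRTY = [5, 7]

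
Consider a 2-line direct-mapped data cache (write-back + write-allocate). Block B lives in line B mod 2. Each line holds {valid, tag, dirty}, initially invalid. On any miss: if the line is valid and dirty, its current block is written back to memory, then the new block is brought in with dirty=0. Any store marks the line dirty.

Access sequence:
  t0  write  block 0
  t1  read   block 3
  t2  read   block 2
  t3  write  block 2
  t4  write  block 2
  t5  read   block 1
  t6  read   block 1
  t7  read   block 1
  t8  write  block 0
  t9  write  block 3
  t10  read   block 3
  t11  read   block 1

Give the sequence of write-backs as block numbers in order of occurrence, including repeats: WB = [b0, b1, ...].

WB = [0, 2, 3]

0: W B0 -> L0 miss  d=D]
1: R B3 -> L1 miss  d=-]
2: R B2 -> L0 miss wb->B0  d=-]
3: W B2 -> L0 hit  d=D]
4: W B2 -> L0 hit  d=D]
5: R B1 -> L1 miss  d=-]
6: R B1 -> L1 hit  d=-]
7: R B1 -> L1 hit  d=-]
8: W B0 -> L0 miss wb->B2  d=D]
9: W B3 -> L1 miss  d=D]
10: R B3 -> L1 hit  d=D]
11: R B1 -> L1 miss wb->B3  d=-]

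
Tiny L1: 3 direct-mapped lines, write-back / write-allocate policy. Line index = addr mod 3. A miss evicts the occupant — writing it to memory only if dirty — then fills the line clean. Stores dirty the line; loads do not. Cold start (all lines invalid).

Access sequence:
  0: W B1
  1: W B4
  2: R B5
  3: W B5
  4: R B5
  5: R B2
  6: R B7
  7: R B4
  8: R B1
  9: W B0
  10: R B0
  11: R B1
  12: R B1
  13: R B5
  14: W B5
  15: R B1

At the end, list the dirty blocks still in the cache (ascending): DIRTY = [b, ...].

  0 | W B1 → L1 miss [D]
  1 | W B4 → L1 miss wb→B1 [D]
  2 | R B5 → L2 miss [-]
  3 | W B5 → L2 hit [D]
  4 | R B5 → L2 hit [D]
  5 | R B2 → L2 miss wb→B5 [-]
  6 | R B7 → L1 miss wb→B4 [-]
  7 | R B4 → L1 miss [-]
  8 | R B1 → L1 miss [-]
  9 | W B0 → L0 miss [D]
  10 | R B0 → L0 hit [D]
  11 | R B1 → L1 hit [-]
  12 | R B1 → L1 hit [-]
  13 | R B5 → L2 miss [-]
  14 | W B5 → L2 hit [D]
  15 | R B1 → L1 hit [-]

DIRTY = [0, 5]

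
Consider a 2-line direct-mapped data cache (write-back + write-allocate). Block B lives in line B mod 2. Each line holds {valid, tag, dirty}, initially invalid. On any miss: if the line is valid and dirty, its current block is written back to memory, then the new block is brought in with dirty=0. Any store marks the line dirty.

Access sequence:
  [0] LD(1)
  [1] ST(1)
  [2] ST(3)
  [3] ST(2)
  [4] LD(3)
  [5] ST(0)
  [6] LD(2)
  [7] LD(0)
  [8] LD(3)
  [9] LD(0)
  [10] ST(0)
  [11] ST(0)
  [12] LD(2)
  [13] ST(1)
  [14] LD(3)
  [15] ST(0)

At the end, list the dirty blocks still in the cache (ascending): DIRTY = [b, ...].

0: R B1 → L1 miss [-]
1: W B1 → L1 hit [D]
2: W B3 → L1 miss wb→B1 [D]
3: W B2 → L0 miss [D]
4: R B3 → L1 hit [D]
5: W B0 → L0 miss wb→B2 [D]
6: R B2 → L0 miss wb→B0 [-]
7: R B0 → L0 miss [-]
8: R B3 → L1 hit [D]
9: R B0 → L0 hit [-]
10: W B0 → L0 hit [D]
11: W B0 → L0 hit [D]
12: R B2 → L0 miss wb→B0 [-]
13: W B1 → L1 miss wb→B3 [D]
14: R B3 → L1 miss wb→B1 [-]
15: W B0 → L0 miss [D]

DIRTY = [0]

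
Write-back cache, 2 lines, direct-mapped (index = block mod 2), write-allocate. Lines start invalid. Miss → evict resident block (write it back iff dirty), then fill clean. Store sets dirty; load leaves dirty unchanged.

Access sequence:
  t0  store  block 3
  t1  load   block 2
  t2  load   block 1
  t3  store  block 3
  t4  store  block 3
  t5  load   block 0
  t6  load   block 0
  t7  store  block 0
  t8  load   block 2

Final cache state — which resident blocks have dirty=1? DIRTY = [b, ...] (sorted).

0: W B3 -> L1 miss  d=D]
1: R B2 -> L0 miss  d=-]
2: R B1 -> L1 miss wb->B3  d=-]
3: W B3 -> L1 miss  d=D]
4: W B3 -> L1 hit  d=D]
5: R B0 -> L0 miss  d=-]
6: R B0 -> L0 hit  d=-]
7: W B0 -> L0 hit  d=D]
8: R B2 -> L0 miss wb->B0  d=-]

DIRTY = [3]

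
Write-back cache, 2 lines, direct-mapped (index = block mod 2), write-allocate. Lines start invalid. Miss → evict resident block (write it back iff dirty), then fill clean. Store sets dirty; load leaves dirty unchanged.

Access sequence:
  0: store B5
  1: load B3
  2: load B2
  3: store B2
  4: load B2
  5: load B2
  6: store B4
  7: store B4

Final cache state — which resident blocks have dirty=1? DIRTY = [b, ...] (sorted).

DIRTY = [4]

0: W B5 -> L1 miss  d=D]
1: R B3 -> L1 miss wb->B5  d=-]
2: R B2 -> L0 miss  d=-]
3: W B2 -> L0 hit  d=D]
4: R B2 -> L0 hit  d=D]
5: R B2 -> L0 hit  d=D]
6: W B4 -> L0 miss wb->B2  d=D]
7: W B4 -> L0 hit  d=D]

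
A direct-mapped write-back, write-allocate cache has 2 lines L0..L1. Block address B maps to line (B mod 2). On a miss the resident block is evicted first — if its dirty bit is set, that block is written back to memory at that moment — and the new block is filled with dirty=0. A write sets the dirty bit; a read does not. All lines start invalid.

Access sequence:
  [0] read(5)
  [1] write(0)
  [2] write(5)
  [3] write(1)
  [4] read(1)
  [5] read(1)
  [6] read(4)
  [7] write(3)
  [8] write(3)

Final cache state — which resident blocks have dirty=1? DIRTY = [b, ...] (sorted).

0: R B5 → L1 miss [-]
1: W B0 → L0 miss [D]
2: W B5 → L1 hit [D]
3: W B1 → L1 miss wb→B5 [D]
4: R B1 → L1 hit [D]
5: R B1 → L1 hit [D]
6: R B4 → L0 miss wb→B0 [-]
7: W B3 → L1 miss wb→B1 [D]
8: W B3 → L1 hit [D]

DIRTY = [3]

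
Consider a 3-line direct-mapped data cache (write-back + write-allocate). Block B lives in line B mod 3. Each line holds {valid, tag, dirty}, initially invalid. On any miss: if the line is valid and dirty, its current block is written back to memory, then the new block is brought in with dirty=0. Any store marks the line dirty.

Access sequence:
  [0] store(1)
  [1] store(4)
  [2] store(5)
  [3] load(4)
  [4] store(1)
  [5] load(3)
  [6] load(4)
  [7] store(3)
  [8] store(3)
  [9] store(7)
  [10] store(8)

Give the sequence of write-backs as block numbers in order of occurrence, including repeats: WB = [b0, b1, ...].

WB = [1, 4, 1, 5]

0: W B1 -> L1 miss  d=D]
1: W B4 -> L1 miss wb->B1  d=D]
2: W B5 -> L2 miss  d=D]
3: R B4 -> L1 hit  d=D]
4: W B1 -> L1 miss wb->B4  d=D]
5: R B3 -> L0 miss  d=-]
6: R B4 -> L1 miss wb->B1  d=-]
7: W B3 -> L0 hit  d=D]
8: W B3 -> L0 hit  d=D]
9: W B7 -> L1 miss  d=D]
10: W B8 -> L2 miss wb->B5  d=D]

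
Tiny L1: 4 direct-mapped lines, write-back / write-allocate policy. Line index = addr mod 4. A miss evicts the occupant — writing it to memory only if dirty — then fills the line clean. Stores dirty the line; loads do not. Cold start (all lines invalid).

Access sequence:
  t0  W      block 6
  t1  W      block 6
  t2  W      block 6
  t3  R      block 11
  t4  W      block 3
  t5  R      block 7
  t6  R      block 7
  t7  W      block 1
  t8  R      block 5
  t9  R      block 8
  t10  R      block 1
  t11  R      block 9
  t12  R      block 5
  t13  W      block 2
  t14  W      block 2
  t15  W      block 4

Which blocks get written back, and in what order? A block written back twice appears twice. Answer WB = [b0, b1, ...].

WB = [3, 1, 6]

0: W B6 → L2 miss [D]
1: W B6 → L2 hit [D]
2: W B6 → L2 hit [D]
3: R B11 → L3 miss [-]
4: W B3 → L3 miss [D]
5: R B7 → L3 miss wb→B3 [-]
6: R B7 → L3 hit [-]
7: W B1 → L1 miss [D]
8: R B5 → L1 miss wb→B1 [-]
9: R B8 → L0 miss [-]
10: R B1 → L1 miss [-]
11: R B9 → L1 miss [-]
12: R B5 → L1 miss [-]
13: W B2 → L2 miss wb→B6 [D]
14: W B2 → L2 hit [D]
15: W B4 → L0 miss [D]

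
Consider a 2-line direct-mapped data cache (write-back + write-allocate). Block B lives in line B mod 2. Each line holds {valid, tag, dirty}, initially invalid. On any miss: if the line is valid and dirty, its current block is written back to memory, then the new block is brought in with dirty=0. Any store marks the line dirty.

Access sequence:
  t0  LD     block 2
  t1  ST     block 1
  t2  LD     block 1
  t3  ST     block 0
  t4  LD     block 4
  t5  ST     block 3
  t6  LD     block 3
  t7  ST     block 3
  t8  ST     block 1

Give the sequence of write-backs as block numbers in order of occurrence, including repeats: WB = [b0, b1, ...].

0: R B2 → L0 miss [-]
1: W B1 → L1 miss [D]
2: R B1 → L1 hit [D]
3: W B0 → L0 miss [D]
4: R B4 → L0 miss wb→B0 [-]
5: W B3 → L1 miss wb→B1 [D]
6: R B3 → L1 hit [D]
7: W B3 → L1 hit [D]
8: W B1 → L1 miss wb→B3 [D]

WB = [0, 1, 3]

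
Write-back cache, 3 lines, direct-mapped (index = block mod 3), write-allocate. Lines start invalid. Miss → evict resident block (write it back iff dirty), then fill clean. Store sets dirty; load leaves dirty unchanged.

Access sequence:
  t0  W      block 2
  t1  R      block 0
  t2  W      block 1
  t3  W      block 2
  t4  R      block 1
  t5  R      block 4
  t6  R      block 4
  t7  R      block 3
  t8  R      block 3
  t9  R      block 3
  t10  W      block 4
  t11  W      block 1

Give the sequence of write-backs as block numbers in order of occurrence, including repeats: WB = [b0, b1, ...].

WB = [1, 4]

  0 | W B2 → L2 miss [D]
  1 | R B0 → L0 miss [-]
  2 | W B1 → L1 miss [D]
  3 | W B2 → L2 hit [D]
  4 | R B1 → L1 hit [D]
  5 | R B4 → L1 miss wb→B1 [-]
  6 | R B4 → L1 hit [-]
  7 | R B3 → L0 miss [-]
  8 | R B3 → L0 hit [-]
  9 | R B3 → L0 hit [-]
  10 | W B4 → L1 hit [D]
  11 | W B1 → L1 miss wb→B4 [D]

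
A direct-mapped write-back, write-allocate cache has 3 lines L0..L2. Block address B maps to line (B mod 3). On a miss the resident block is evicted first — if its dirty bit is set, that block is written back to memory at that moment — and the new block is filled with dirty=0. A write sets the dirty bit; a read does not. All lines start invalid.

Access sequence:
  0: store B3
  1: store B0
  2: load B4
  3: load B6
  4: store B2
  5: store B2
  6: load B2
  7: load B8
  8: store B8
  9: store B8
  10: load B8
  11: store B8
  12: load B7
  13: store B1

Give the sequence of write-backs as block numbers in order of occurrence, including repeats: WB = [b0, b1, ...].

WB = [3, 0, 2]

  0 | W B3 → L0 miss [D]
  1 | W B0 → L0 miss wb→B3 [D]
  2 | R B4 → L1 miss [-]
  3 | R B6 → L0 miss wb→B0 [-]
  4 | W B2 → L2 miss [D]
  5 | W B2 → L2 hit [D]
  6 | R B2 → L2 hit [D]
  7 | R B8 → L2 miss wb→B2 [-]
  8 | W B8 → L2 hit [D]
  9 | W B8 → L2 hit [D]
  10 | R B8 → L2 hit [D]
  11 | W B8 → L2 hit [D]
  12 | R B7 → L1 miss [-]
  13 | W B1 → L1 miss [D]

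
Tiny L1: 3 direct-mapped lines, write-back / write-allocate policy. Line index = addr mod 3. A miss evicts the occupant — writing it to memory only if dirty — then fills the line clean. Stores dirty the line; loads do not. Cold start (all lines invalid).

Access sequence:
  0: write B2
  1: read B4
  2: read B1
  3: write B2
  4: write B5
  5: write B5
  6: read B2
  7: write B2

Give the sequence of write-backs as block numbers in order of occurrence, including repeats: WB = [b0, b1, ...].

  0 | W B2 → L2 miss [D]
  1 | R B4 → L1 miss [-]
  2 | R B1 → L1 miss [-]
  3 | W B2 → L2 hit [D]
  4 | W B5 → L2 miss wb→B2 [D]
  5 | W B5 → L2 hit [D]
  6 | R B2 → L2 miss wb→B5 [-]
  7 | W B2 → L2 hit [D]

WB = [2, 5]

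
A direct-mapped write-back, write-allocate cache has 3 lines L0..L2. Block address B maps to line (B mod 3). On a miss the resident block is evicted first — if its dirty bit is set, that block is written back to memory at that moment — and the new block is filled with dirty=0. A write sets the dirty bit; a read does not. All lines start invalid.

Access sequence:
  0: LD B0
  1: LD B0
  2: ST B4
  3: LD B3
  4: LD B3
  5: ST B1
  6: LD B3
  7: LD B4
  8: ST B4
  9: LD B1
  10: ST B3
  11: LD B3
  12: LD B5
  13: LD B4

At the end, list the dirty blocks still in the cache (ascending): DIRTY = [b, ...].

  0 | R B0 → L0 miss [-]
  1 | R B0 → L0 hit [-]
  2 | W B4 → L1 miss [D]
  3 | R B3 → L0 miss [-]
  4 | R B3 → L0 hit [-]
  5 | W B1 → L1 miss wb→B4 [D]
  6 | R B3 → L0 hit [-]
  7 | R B4 → L1 miss wb→B1 [-]
  8 | W B4 → L1 hit [D]
  9 | R B1 → L1 miss wb→B4 [-]
  10 | W B3 → L0 hit [D]
  11 | R B3 → L0 hit [D]
  12 | R B5 → L2 miss [-]
  13 | R B4 → L1 miss [-]

DIRTY = [3]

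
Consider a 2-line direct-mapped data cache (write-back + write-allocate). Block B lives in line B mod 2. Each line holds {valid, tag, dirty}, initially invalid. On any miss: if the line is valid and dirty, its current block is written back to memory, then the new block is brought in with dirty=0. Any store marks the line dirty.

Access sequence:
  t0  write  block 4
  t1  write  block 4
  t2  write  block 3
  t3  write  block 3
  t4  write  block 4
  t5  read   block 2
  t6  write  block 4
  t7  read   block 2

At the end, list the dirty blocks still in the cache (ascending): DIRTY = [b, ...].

DIRTY = [3]

0: W B4 → L0 miss [D]
1: W B4 → L0 hit [D]
2: W B3 → L1 miss [D]
3: W B3 → L1 hit [D]
4: W B4 → L0 hit [D]
5: R B2 → L0 miss wb→B4 [-]
6: W B4 → L0 miss [D]
7: R B2 → L0 miss wb→B4 [-]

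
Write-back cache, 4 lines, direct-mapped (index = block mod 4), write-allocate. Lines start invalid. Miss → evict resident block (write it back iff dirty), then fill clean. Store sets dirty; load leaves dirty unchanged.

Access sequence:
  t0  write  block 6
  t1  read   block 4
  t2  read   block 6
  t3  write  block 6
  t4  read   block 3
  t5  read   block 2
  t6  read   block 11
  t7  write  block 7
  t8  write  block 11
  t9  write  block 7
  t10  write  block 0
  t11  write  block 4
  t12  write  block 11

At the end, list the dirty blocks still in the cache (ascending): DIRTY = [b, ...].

  0 | W B6 → L2 miss [D]
  1 | R B4 → L0 miss [-]
  2 | R B6 → L2 hit [D]
  3 | W B6 → L2 hit [D]
  4 | R B3 → L3 miss [-]
  5 | R B2 → L2 miss wb→B6 [-]
  6 | R B11 → L3 miss [-]
  7 | W B7 → L3 miss [D]
  8 | W B11 → L3 miss wb→B7 [D]
  9 | W B7 → L3 miss wb→B11 [D]
  10 | W B0 → L0 miss [D]
  11 | W B4 → L0 miss wb→B0 [D]
  12 | W B11 → L3 miss wb→B7 [D]

DIRTY = [4, 11]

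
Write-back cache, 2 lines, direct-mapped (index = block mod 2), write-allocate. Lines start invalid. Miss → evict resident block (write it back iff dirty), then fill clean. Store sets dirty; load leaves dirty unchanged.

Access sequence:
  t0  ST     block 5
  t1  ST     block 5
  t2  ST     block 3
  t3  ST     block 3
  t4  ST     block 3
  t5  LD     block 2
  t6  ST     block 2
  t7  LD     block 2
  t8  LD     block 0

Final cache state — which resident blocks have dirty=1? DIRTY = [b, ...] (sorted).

  0 | W B5 → L1 miss [D]
  1 | W B5 → L1 hit [D]
  2 | W B3 → L1 miss wb→B5 [D]
  3 | W B3 → L1 hit [D]
  4 | W B3 → L1 hit [D]
  5 | R B2 → L0 miss [-]
  6 | W B2 → L0 hit [D]
  7 | R B2 → L0 hit [D]
  8 | R B0 → L0 miss wb→B2 [-]

DIRTY = [3]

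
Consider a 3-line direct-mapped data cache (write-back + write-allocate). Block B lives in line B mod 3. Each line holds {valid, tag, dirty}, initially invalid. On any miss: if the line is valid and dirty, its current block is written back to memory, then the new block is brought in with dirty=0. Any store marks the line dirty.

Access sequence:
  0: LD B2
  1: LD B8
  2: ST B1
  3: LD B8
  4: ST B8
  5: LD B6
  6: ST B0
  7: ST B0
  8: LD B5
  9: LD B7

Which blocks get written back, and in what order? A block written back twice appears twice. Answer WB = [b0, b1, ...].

  0 | R B2 → L2 miss [-]
  1 | R B8 → L2 miss [-]
  2 | W B1 → L1 miss [D]
  3 | R B8 → L2 hit [-]
  4 | W B8 → L2 hit [D]
  5 | R B6 → L0 miss [-]
  6 | W B0 → L0 miss [D]
  7 | W B0 → L0 hit [D]
  8 | R B5 → L2 miss wb→B8 [-]
  9 | R B7 → L1 miss wb→B1 [-]

WB = [8, 1]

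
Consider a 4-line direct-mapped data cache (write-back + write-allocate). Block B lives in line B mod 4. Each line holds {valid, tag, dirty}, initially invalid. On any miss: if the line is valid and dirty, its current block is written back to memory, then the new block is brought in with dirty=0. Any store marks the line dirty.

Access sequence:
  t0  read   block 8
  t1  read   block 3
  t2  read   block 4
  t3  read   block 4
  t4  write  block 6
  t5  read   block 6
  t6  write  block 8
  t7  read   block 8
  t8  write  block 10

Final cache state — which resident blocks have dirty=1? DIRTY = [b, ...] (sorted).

0: R B8 -> L0 miss  d=-]
1: R B3 -> L3 miss  d=-]
2: R B4 -> L0 miss  d=-]
3: R B4 -> L0 hit  d=-]
4: W B6 -> L2 miss  d=D]
5: R B6 -> L2 hit  d=D]
6: W B8 -> L0 miss  d=D]
7: R B8 -> L0 hit  d=D]
8: W B10 -> L2 miss wb->B6  d=D]

DIRTY = [8, 10]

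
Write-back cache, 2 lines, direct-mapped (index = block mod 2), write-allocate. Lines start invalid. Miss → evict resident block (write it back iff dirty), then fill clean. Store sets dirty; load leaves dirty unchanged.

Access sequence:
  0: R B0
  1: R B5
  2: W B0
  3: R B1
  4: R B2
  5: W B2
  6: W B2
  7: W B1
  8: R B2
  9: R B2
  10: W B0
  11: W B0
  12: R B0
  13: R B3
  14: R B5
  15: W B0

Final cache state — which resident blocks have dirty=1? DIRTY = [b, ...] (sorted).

DIRTY = [0]

  0 | R B0 → L0 miss [-]
  1 | R B5 → L1 miss [-]
  2 | W B0 → L0 hit [D]
  3 | R B1 → L1 miss [-]
  4 | R B2 → L0 miss wb→B0 [-]
  5 | W B2 → L0 hit [D]
  6 | W B2 → L0 hit [D]
  7 | W B1 → L1 hit [D]
  8 | R B2 → L0 hit [D]
  9 | R B2 → L0 hit [D]
  10 | W B0 → L0 miss wb→B2 [D]
  11 | W B0 → L0 hit [D]
  12 | R B0 → L0 hit [D]
  13 | R B3 → L1 miss wb→B1 [-]
  14 | R B5 → L1 miss [-]
  15 | W B0 → L0 hit [D]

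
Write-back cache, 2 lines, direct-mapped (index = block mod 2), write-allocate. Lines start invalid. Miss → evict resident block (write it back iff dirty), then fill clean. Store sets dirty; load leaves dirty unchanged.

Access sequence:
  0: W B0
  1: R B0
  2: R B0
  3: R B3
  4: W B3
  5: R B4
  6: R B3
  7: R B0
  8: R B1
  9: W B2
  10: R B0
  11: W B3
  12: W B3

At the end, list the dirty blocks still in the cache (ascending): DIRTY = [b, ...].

DIRTY = [3]

  0 | W B0 → L0 miss [D]
  1 | R B0 → L0 hit [D]
  2 | R B0 → L0 hit [D]
  3 | R B3 → L1 miss [-]
  4 | W B3 → L1 hit [D]
  5 | R B4 → L0 miss wb→B0 [-]
  6 | R B3 → L1 hit [D]
  7 | R B0 → L0 miss [-]
  8 | R B1 → L1 miss wb→B3 [-]
  9 | W B2 → L0 miss [D]
  10 | R B0 → L0 miss wb→B2 [-]
  11 | W B3 → L1 miss [D]
  12 | W B3 → L1 hit [D]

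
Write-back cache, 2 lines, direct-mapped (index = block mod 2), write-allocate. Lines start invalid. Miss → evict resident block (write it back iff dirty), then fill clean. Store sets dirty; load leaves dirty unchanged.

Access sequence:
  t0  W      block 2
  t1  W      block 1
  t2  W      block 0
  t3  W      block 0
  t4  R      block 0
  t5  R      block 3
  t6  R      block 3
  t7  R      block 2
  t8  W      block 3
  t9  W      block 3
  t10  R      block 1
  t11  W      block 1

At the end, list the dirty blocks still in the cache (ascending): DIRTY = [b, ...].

0: W B2 → L0 miss [D]
1: W B1 → L1 miss [D]
2: W B0 → L0 miss wb→B2 [D]
3: W B0 → L0 hit [D]
4: R B0 → L0 hit [D]
5: R B3 → L1 miss wb→B1 [-]
6: R B3 → L1 hit [-]
7: R B2 → L0 miss wb→B0 [-]
8: W B3 → L1 hit [D]
9: W B3 → L1 hit [D]
10: R B1 → L1 miss wb→B3 [-]
11: W B1 → L1 hit [D]

DIRTY = [1]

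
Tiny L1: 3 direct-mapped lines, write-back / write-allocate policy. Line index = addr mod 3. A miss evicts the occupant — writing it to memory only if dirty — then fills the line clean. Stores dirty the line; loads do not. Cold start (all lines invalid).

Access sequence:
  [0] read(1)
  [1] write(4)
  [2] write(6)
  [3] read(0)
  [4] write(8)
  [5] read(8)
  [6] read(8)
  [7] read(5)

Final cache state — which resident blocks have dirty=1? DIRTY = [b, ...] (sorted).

  0 | R B1 → L1 miss [-]
  1 | W B4 → L1 miss [D]
  2 | W B6 → L0 miss [D]
  3 | R B0 → L0 miss wb→B6 [-]
  4 | W B8 → L2 miss [D]
  5 | R B8 → L2 hit [D]
  6 | R B8 → L2 hit [D]
  7 | R B5 → L2 miss wb→B8 [-]

DIRTY = [4]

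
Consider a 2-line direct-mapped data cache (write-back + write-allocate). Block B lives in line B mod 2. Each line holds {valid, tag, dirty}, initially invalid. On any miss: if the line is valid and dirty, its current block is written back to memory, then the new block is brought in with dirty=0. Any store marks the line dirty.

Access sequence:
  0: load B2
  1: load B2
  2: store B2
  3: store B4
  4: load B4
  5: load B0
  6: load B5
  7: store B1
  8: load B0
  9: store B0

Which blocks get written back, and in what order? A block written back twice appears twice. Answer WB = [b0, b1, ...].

0: R B2 -> L0 miss  d=-]
1: R B2 -> L0 hit  d=-]
2: W B2 -> L0 hit  d=D]
3: W B4 -> L0 miss wb->B2  d=D]
4: R B4 -> L0 hit  d=D]
5: R B0 -> L0 miss wb->B4  d=-]
6: R B5 -> L1 miss  d=-]
7: W B1 -> L1 miss  d=D]
8: R B0 -> L0 hit  d=-]
9: W B0 -> L0 hit  d=D]

WB = [2, 4]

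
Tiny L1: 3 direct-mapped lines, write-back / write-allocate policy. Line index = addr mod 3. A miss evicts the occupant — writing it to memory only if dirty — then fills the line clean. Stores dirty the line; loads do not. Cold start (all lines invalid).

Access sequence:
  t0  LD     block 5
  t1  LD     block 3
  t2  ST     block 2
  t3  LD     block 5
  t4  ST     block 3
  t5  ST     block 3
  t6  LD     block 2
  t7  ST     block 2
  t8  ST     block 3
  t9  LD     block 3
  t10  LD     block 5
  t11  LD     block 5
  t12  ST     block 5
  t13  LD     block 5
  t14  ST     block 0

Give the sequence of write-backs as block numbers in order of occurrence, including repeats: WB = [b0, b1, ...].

0: R B5 → L2 miss [-]
1: R B3 → L0 miss [-]
2: W B2 → L2 miss [D]
3: R B5 → L2 miss wb→B2 [-]
4: W B3 → L0 hit [D]
5: W B3 → L0 hit [D]
6: R B2 → L2 miss [-]
7: W B2 → L2 hit [D]
8: W B3 → L0 hit [D]
9: R B3 → L0 hit [D]
10: R B5 → L2 miss wb→B2 [-]
11: R B5 → L2 hit [-]
12: W B5 → L2 hit [D]
13: R B5 → L2 hit [D]
14: W B0 → L0 miss wb→B3 [D]

WB = [2, 2, 3]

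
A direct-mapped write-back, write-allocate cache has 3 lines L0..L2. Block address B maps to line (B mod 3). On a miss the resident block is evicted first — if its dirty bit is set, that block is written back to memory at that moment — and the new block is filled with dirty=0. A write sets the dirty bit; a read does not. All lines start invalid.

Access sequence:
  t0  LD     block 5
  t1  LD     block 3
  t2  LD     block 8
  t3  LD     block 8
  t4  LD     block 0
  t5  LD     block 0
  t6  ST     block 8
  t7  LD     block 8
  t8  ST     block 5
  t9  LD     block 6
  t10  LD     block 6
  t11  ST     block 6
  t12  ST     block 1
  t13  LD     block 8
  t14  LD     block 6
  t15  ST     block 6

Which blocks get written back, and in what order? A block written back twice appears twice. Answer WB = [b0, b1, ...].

WB = [8, 5]

  0 | R B5 → L2 miss [-]
  1 | R B3 → L0 miss [-]
  2 | R B8 → L2 miss [-]
  3 | R B8 → L2 hit [-]
  4 | R B0 → L0 miss [-]
  5 | R B0 → L0 hit [-]
  6 | W B8 → L2 hit [D]
  7 | R B8 → L2 hit [D]
  8 | W B5 → L2 miss wb→B8 [D]
  9 | R B6 → L0 miss [-]
  10 | R B6 → L0 hit [-]
  11 | W B6 → L0 hit [D]
  12 | W B1 → L1 miss [D]
  13 | R B8 → L2 miss wb→B5 [-]
  14 | R B6 → L0 hit [D]
  15 | W B6 → L0 hit [D]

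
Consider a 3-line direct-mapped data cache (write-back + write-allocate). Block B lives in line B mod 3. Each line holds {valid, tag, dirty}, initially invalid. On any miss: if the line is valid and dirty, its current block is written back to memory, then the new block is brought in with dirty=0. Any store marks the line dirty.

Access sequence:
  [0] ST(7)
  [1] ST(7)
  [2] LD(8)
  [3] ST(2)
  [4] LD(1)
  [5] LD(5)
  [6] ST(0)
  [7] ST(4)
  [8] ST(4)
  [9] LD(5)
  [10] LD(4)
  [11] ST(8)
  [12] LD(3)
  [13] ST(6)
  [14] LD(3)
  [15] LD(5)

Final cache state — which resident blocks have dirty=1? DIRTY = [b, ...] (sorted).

DIRTY = [4]

0: W B7 -> L1 miss  d=D]
1: W B7 -> L1 hit  d=D]
2: R B8 -> L2 miss  d=-]
3: W B2 -> L2 miss  d=D]
4: R B1 -> L1 miss wb->B7  d=-]
5: R B5 -> L2 miss wb->B2  d=-]
6: W B0 -> L0 miss  d=D]
7: W B4 -> L1 miss  d=D]
8: W B4 -> L1 hit  d=D]
9: R B5 -> L2 hit  d=-]
10: R B4 -> L1 hit  d=D]
11: W B8 -> L2 miss  d=D]
12: R B3 -> L0 miss wb->B0  d=-]
13: W B6 -> L0 miss  d=D]
14: R B3 -> L0 miss wb->B6  d=-]
15: R B5 -> L2 miss wb->B8  d=-]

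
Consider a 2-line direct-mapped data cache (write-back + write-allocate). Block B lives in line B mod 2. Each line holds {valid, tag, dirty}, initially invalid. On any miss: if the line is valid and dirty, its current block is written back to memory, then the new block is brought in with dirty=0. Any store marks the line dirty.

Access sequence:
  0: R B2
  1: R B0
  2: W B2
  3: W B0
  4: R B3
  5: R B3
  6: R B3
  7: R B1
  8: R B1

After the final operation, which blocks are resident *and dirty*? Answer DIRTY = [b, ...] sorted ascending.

  0 | R B2 → L0 miss [-]
  1 | R B0 → L0 miss [-]
  2 | W B2 → L0 miss [D]
  3 | W B0 → L0 miss wb→B2 [D]
  4 | R B3 → L1 miss [-]
  5 | R B3 → L1 hit [-]
  6 | R B3 → L1 hit [-]
  7 | R B1 → L1 miss [-]
  8 | R B1 → L1 hit [-]

DIRTY = [0]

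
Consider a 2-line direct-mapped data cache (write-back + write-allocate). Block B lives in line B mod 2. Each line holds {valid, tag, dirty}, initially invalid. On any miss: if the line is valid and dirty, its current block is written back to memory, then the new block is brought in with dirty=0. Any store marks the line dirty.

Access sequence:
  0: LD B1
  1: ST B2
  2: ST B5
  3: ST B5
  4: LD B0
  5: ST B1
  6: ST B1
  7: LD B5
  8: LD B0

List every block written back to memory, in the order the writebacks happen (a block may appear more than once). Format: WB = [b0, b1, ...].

0: R B1 → L1 miss [-]
1: W B2 → L0 miss [D]
2: W B5 → L1 miss [D]
3: W B5 → L1 hit [D]
4: R B0 → L0 miss wb→B2 [-]
5: W B1 → L1 miss wb→B5 [D]
6: W B1 → L1 hit [D]
7: R B5 → L1 miss wb→B1 [-]
8: R B0 → L0 hit [-]

WB = [2, 5, 1]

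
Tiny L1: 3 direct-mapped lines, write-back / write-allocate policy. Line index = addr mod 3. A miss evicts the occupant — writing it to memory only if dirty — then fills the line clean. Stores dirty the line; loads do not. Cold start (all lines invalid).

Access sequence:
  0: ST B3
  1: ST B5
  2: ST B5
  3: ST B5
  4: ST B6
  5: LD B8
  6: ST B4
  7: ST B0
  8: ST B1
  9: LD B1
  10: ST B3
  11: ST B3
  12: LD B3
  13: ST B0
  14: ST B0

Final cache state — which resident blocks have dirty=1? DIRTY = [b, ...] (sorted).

0: W B3 → L0 miss [D]
1: W B5 → L2 miss [D]
2: W B5 → L2 hit [D]
3: W B5 → L2 hit [D]
4: W B6 → L0 miss wb→B3 [D]
5: R B8 → L2 miss wb→B5 [-]
6: W B4 → L1 miss [D]
7: W B0 → L0 miss wb→B6 [D]
8: W B1 → L1 miss wb→B4 [D]
9: R B1 → L1 hit [D]
10: W B3 → L0 miss wb→B0 [D]
11: W B3 → L0 hit [D]
12: R B3 → L0 hit [D]
13: W B0 → L0 miss wb→B3 [D]
14: W B0 → L0 hit [D]

DIRTY = [0, 1]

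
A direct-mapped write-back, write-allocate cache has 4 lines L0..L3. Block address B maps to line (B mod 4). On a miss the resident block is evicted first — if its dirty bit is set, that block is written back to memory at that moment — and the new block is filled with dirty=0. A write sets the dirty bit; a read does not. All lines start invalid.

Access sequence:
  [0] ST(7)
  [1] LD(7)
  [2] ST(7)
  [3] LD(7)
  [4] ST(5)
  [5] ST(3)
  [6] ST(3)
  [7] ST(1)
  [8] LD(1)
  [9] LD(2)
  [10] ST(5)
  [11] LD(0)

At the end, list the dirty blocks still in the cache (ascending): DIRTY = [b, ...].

  0 | W B7 → L3 miss [D]
  1 | R B7 → L3 hit [D]
  2 | W B7 → L3 hit [D]
  3 | R B7 → L3 hit [D]
  4 | W B5 → L1 miss [D]
  5 | W B3 → L3 miss wb→B7 [D]
  6 | W B3 → L3 hit [D]
  7 | W B1 → L1 miss wb→B5 [D]
  8 | R B1 → L1 hit [D]
  9 | R B2 → L2 miss [-]
  10 | W B5 → L1 miss wb→B1 [D]
  11 | R B0 → L0 miss [-]

DIRTY = [3, 5]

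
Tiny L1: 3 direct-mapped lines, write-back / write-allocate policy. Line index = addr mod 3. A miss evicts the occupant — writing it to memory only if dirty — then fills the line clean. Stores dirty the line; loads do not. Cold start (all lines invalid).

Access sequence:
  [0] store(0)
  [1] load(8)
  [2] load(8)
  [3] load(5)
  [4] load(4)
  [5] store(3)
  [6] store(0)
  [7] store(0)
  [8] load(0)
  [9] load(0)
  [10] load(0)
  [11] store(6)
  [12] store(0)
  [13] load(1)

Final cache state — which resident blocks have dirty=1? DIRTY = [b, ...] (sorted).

0: W B0 -> L0 miss  d=D]
1: R B8 -> L2 miss  d=-]
2: R B8 -> L2 hit  d=-]
3: R B5 -> L2 miss  d=-]
4: R B4 -> L1 miss  d=-]
5: W B3 -> L0 miss wb->B0  d=D]
6: W B0 -> L0 miss wb->B3  d=D]
7: W B0 -> L0 hit  d=D]
8: R B0 -> L0 hit  d=D]
9: R B0 -> L0 hit  d=D]
10: R B0 -> L0 hit  d=D]
11: W B6 -> L0 miss wb->B0  d=D]
12: W B0 -> L0 miss wb->B6  d=D]
13: R B1 -> L1 miss  d=-]

DIRTY = [0]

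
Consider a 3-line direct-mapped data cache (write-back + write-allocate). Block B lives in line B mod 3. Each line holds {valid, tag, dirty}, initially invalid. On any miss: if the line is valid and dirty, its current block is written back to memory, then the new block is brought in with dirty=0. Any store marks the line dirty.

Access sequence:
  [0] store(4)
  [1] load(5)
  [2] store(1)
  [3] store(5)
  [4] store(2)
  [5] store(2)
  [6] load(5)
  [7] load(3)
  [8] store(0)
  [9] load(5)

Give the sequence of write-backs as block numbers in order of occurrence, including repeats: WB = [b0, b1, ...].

  0 | W B4 → L1 miss [D]
  1 | R B5 → L2 miss [-]
  2 | W B1 → L1 miss wb→B4 [D]
  3 | W B5 → L2 hit [D]
  4 | W B2 → L2 miss wb→B5 [D]
  5 | W B2 → L2 hit [D]
  6 | R B5 → L2 miss wb→B2 [-]
  7 | R B3 → L0 miss [-]
  8 | W B0 → L0 miss [D]
  9 | R B5 → L2 hit [-]

WB = [4, 5, 2]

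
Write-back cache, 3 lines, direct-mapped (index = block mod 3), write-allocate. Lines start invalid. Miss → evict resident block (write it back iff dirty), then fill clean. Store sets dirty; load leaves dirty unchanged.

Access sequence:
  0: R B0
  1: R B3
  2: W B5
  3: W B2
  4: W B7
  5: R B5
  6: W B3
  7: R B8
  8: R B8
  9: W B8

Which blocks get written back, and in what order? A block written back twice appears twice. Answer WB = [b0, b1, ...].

0: R B0 → L0 miss [-]
1: R B3 → L0 miss [-]
2: W B5 → L2 miss [D]
3: W B2 → L2 miss wb→B5 [D]
4: W B7 → L1 miss [D]
5: R B5 → L2 miss wb→B2 [-]
6: W B3 → L0 hit [D]
7: R B8 → L2 miss [-]
8: R B8 → L2 hit [-]
9: W B8 → L2 hit [D]

WB = [5, 2]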